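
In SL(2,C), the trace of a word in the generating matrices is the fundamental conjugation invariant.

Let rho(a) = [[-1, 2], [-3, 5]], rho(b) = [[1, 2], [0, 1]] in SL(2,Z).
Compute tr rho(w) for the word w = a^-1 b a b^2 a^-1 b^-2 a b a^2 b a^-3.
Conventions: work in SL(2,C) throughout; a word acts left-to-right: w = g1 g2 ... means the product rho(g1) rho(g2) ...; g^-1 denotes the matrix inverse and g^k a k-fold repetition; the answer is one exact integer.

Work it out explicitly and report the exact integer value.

2549110

rho(a^-1) = [[5, -2], [3, -1]]
... * rho(b) = [[1, 2], [0, 1]]  ->  [[5, 8], [3, 5]]
... * rho(a) = [[-1, 2], [-3, 5]]  ->  [[-29, 50], [-18, 31]]
... * rho(b) = [[1, 2], [0, 1]]  ->  [[-29, -8], [-18, -5]]
... * rho(b) = [[1, 2], [0, 1]]  ->  [[-29, -66], [-18, -41]]
... * rho(a^-1) = [[5, -2], [3, -1]]  ->  [[-343, 124], [-213, 77]]
... * rho(b^-1) = [[1, -2], [0, 1]]  ->  [[-343, 810], [-213, 503]]
... * rho(b^-1) = [[1, -2], [0, 1]]  ->  [[-343, 1496], [-213, 929]]
... * rho(a) = [[-1, 2], [-3, 5]]  ->  [[-4145, 6794], [-2574, 4219]]
... * rho(b) = [[1, 2], [0, 1]]  ->  [[-4145, -1496], [-2574, -929]]
... * rho(a) = [[-1, 2], [-3, 5]]  ->  [[8633, -15770], [5361, -9793]]
... * rho(a) = [[-1, 2], [-3, 5]]  ->  [[38677, -61584], [24018, -38243]]
... * rho(b) = [[1, 2], [0, 1]]  ->  [[38677, 15770], [24018, 9793]]
... * rho(a^-1) = [[5, -2], [3, -1]]  ->  [[240695, -93124], [149469, -57829]]
... * rho(a^-1) = [[5, -2], [3, -1]]  ->  [[924103, -388266], [573858, -241109]]
... * rho(a^-1) = [[5, -2], [3, -1]]  ->  [[3455717, -1459940], [2145963, -906607]]
tr = 3455717 + -906607 = 2549110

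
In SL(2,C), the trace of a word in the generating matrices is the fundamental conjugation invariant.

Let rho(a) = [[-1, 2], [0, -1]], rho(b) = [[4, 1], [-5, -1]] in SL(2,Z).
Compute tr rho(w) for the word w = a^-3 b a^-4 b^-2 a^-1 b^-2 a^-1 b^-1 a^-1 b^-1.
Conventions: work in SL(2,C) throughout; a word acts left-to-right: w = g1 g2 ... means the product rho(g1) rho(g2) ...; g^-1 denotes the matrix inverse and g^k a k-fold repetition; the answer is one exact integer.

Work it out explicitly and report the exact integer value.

-21524477

rho(a^-1) = [[-1, -2], [0, -1]]
... * rho(a^-1) = [[-1, -2], [0, -1]]  ->  [[1, 4], [0, 1]]
... * rho(a^-1) = [[-1, -2], [0, -1]]  ->  [[-1, -6], [0, -1]]
... * rho(b) = [[4, 1], [-5, -1]]  ->  [[26, 5], [5, 1]]
... * rho(a^-1) = [[-1, -2], [0, -1]]  ->  [[-26, -57], [-5, -11]]
... * rho(a^-1) = [[-1, -2], [0, -1]]  ->  [[26, 109], [5, 21]]
... * rho(a^-1) = [[-1, -2], [0, -1]]  ->  [[-26, -161], [-5, -31]]
... * rho(a^-1) = [[-1, -2], [0, -1]]  ->  [[26, 213], [5, 41]]
... * rho(b^-1) = [[-1, -1], [5, 4]]  ->  [[1039, 826], [200, 159]]
... * rho(b^-1) = [[-1, -1], [5, 4]]  ->  [[3091, 2265], [595, 436]]
... * rho(a^-1) = [[-1, -2], [0, -1]]  ->  [[-3091, -8447], [-595, -1626]]
... * rho(b^-1) = [[-1, -1], [5, 4]]  ->  [[-39144, -30697], [-7535, -5909]]
... * rho(b^-1) = [[-1, -1], [5, 4]]  ->  [[-114341, -83644], [-22010, -16101]]
... * rho(a^-1) = [[-1, -2], [0, -1]]  ->  [[114341, 312326], [22010, 60121]]
... * rho(b^-1) = [[-1, -1], [5, 4]]  ->  [[1447289, 1134963], [278595, 218474]]
... * rho(a^-1) = [[-1, -2], [0, -1]]  ->  [[-1447289, -4029541], [-278595, -775664]]
... * rho(b^-1) = [[-1, -1], [5, 4]]  ->  [[-18700416, -14670875], [-3599725, -2824061]]
tr = -18700416 + -2824061 = -21524477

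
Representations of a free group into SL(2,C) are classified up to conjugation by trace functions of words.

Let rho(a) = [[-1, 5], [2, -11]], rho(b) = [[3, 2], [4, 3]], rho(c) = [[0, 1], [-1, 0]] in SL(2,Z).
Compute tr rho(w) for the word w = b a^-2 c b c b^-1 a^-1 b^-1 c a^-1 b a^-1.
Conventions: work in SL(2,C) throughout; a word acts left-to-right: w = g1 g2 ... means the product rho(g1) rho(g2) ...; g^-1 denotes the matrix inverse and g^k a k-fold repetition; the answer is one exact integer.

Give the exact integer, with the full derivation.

rho(b) = [[3, 2], [4, 3]]
... * rho(a^-1) = [[-11, -5], [-2, -1]]  ->  [[-37, -17], [-50, -23]]
... * rho(a^-1) = [[-11, -5], [-2, -1]]  ->  [[441, 202], [596, 273]]
... * rho(c) = [[0, 1], [-1, 0]]  ->  [[-202, 441], [-273, 596]]
... * rho(b) = [[3, 2], [4, 3]]  ->  [[1158, 919], [1565, 1242]]
... * rho(c) = [[0, 1], [-1, 0]]  ->  [[-919, 1158], [-1242, 1565]]
... * rho(b^-1) = [[3, -2], [-4, 3]]  ->  [[-7389, 5312], [-9986, 7179]]
... * rho(a^-1) = [[-11, -5], [-2, -1]]  ->  [[70655, 31633], [95488, 42751]]
... * rho(b^-1) = [[3, -2], [-4, 3]]  ->  [[85433, -46411], [115460, -62723]]
... * rho(c) = [[0, 1], [-1, 0]]  ->  [[46411, 85433], [62723, 115460]]
... * rho(a^-1) = [[-11, -5], [-2, -1]]  ->  [[-681387, -317488], [-920873, -429075]]
... * rho(b) = [[3, 2], [4, 3]]  ->  [[-3314113, -2315238], [-4478919, -3128971]]
... * rho(a^-1) = [[-11, -5], [-2, -1]]  ->  [[41085719, 18885803], [55526051, 25523566]]
tr = 41085719 + 25523566 = 66609285

66609285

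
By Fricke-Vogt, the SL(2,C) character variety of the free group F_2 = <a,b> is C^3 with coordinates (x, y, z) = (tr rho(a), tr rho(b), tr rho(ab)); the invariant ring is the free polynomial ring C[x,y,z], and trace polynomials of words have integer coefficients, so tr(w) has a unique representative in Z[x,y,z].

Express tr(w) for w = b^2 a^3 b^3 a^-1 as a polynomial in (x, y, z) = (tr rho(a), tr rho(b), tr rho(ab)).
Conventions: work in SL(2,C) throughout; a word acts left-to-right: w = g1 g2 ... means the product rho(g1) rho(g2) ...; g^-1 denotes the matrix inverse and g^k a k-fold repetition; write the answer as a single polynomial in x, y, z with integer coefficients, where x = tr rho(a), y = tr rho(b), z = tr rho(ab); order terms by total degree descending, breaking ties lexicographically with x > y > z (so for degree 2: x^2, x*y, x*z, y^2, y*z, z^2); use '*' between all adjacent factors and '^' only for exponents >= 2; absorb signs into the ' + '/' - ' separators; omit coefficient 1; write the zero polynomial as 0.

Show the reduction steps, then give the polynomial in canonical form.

so trace(b^2 a) = trace(b)*trace(a b) - trace(a) = y*z - x
trace(b^2) = trace(b)*trace(b) - trace(1) = y^2 - 2
trace(a^2 b^2) = trace(a)*trace(b^2 a) - trace(b^2) = x*y*z - x^2 - y^2 + 2
trace(a^2 b) = trace(a)*trace(b a) - trace(b) = x*z - y
reduce: trace(b^3 a^2) = trace(b)*trace(a^2 b^2) - trace(a^2 b) = x*y^2*z - x^2*y - y^3 - x*z + 3*y
trace(b^3 a) = trace(b)*trace(b a b) - trace(b a) = y^2*z - x*y - z
trace(b^2 a^3 b) = trace(a)*trace(b^3 a^2) - trace(b^3 a) = x^2*y^2*z - x^3*y - x*y^3 - x^2*z - y^2*z + 4*x*y + z
trace(b^2 a^3) = trace(a)*trace(b^2 a^2) - trace(b^2 a) = x^2*y*z - x^3 - x*y^2 - y*z + 3*x
reduce: trace(b a^3 b^3) = trace(b)*trace(b^2 a^3 b) - trace(b^2 a^3) = x^2*y^3*z - x^3*y^2 - x*y^4 - 2*x^2*y*z - y^3*z + x^3 + 5*x*y^2 + 2*y*z - 3*x
trace(b^2 a^3 b^3) = trace(b)*trace(b a^3 b^3) - trace(b a^3 b^2) = x^2*y^4*z - x^3*y^3 - x*y^5 - 3*x^2*y^2*z - y^4*z + 2*x^3*y + 6*x*y^3 + x^2*z + 3*y^2*z - 7*x*y - z
trace(a b a b) = trace(a b)*trace(a b) - trace(1)   [split at repeated a] = z^2 - 2
reduce: trace(b^2 a b a) = trace(b)*trace(a b a b) - trace(a b a) = y*z^2 - x*z - y
trace(a b a^2 b^2) = trace(a)*trace(b^2 a b a) - trace(b^2 a b) = x*y*z^2 - x^2*z - y^2*z + z
so trace(a b a^2 b) = trace(a)*trace(b a b a) - trace(b a b) = x*z^2 - y*z - x
so trace(b^3 a b a^2) = trace(b)*trace(a b a^2 b^2) - trace(a b a^2 b) = x*y^2*z^2 - x^2*y*z - y^3*z - x*z^2 + 2*y*z + x
reduce: trace(b^3 a b a) = trace(b)*trace(b a b a b) - trace(b a b a) = y^2*z^2 - x*y*z - y^2 - z^2 + 2
reduce: trace(a^3 b^3 a b) = trace(a)*trace(b^3 a b a^2) - trace(b^3 a b a) = x^2*y^2*z^2 - x^3*y*z - x*y^3*z - x^2*z^2 - y^2*z^2 + 3*x*y*z + x^2 + y^2 + z^2 - 2
trace(a^3 b^3 a) = trace(a)*trace(b^3 a^3) - trace(b^3 a^2) = x^3*y^2*z - x^4*y - x^2*y^3 - x^3*z - 2*x*y^2*z + 5*x^2*y + y^3 + 2*x*z - 3*y
trace(b^2 a^3 b^3 a) = trace(b)*trace(a^3 b^3 a b) - trace(a^3 b^3 a) = x^2*y^3*z^2 - 2*x^3*y^2*z - x*y^4*z + x^4*y + x^2*y^3 - x^2*y*z^2 - y^3*z^2 + x^3*z + 5*x*y^2*z - 4*x^2*y + y*z^2 - 2*x*z + y
trace(b^2 a^3 b^3 a^-1) = trace(b^2 a^3 b^3)*trace(a) - trace(b^2 a^3 b^3 a) = x^3*y^4*z - x^4*y^3 - x^2*y^5 - x^2*y^3*z^2 - x^3*y^2*z + x^4*y + 5*x^2*y^3 + x^2*y*z^2 + y^3*z^2 - 2*x*y^2*z - 3*x^2*y - y*z^2 + x*z - y

x^3*y^4*z - x^4*y^3 - x^2*y^5 - x^2*y^3*z^2 - x^3*y^2*z + x^4*y + 5*x^2*y^3 + x^2*y*z^2 + y^3*z^2 - 2*x*y^2*z - 3*x^2*y - y*z^2 + x*z - y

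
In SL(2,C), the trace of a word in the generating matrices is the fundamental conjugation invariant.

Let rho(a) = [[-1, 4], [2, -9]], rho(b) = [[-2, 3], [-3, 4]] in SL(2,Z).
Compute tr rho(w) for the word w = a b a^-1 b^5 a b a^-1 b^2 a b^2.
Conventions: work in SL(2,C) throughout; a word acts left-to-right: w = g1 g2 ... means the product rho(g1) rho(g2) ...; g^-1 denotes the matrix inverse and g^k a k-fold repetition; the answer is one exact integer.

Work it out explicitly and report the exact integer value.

rho(a) = [[-1, 4], [2, -9]]
... * rho(b) = [[-2, 3], [-3, 4]]  ->  [[-10, 13], [23, -30]]
... * rho(a^-1) = [[-9, -4], [-2, -1]]  ->  [[64, 27], [-147, -62]]
... * rho(b) = [[-2, 3], [-3, 4]]  ->  [[-209, 300], [480, -689]]
... * rho(b) = [[-2, 3], [-3, 4]]  ->  [[-482, 573], [1107, -1316]]
... * rho(b) = [[-2, 3], [-3, 4]]  ->  [[-755, 846], [1734, -1943]]
... * rho(b) = [[-2, 3], [-3, 4]]  ->  [[-1028, 1119], [2361, -2570]]
... * rho(b) = [[-2, 3], [-3, 4]]  ->  [[-1301, 1392], [2988, -3197]]
... * rho(a) = [[-1, 4], [2, -9]]  ->  [[4085, -17732], [-9382, 40725]]
... * rho(b) = [[-2, 3], [-3, 4]]  ->  [[45026, -58673], [-103411, 134754]]
... * rho(a^-1) = [[-9, -4], [-2, -1]]  ->  [[-287888, -121431], [661191, 278890]]
... * rho(b) = [[-2, 3], [-3, 4]]  ->  [[940069, -1349388], [-2159052, 3099133]]
... * rho(b) = [[-2, 3], [-3, 4]]  ->  [[2168026, -2577345], [-4979295, 5919376]]
... * rho(a) = [[-1, 4], [2, -9]]  ->  [[-7322716, 31868209], [16818047, -73191564]]
... * rho(b) = [[-2, 3], [-3, 4]]  ->  [[-80959195, 105504688], [185938598, -242312115]]
... * rho(b) = [[-2, 3], [-3, 4]]  ->  [[-154595674, 179141167], [355059149, -411432666]]
tr = -154595674 + -411432666 = -566028340

-566028340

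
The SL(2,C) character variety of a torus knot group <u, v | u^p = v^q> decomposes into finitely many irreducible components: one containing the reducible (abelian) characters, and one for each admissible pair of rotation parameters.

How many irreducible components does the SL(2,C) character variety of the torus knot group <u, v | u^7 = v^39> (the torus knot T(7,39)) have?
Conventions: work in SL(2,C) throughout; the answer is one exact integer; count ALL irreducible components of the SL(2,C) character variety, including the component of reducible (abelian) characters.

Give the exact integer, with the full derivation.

Gamma = < u, v | u^7 = v^39 > (torus knot T(7,39)); the central element u^7 = v^39 acts as +I or -I in any irreducible SL(2,C) representation.
On an irreducible component, tr(u) is locked at 2*cos(pi*alpha/7) for some alpha in 1..6, and tr(v) at 2*cos(pi*beta/39) for some beta in 1..38.
The two central values (-1)^alpha I and (-1)^beta I must be the same matrix, so alpha and beta share a parity.
Counting: 3 odd alphas x 19 odd betas + 3 even alphas x 19 even betas = 57 + 57 = 114.
Total: 114 irreducible-character components + 1 reducible (abelian) component = 115.

115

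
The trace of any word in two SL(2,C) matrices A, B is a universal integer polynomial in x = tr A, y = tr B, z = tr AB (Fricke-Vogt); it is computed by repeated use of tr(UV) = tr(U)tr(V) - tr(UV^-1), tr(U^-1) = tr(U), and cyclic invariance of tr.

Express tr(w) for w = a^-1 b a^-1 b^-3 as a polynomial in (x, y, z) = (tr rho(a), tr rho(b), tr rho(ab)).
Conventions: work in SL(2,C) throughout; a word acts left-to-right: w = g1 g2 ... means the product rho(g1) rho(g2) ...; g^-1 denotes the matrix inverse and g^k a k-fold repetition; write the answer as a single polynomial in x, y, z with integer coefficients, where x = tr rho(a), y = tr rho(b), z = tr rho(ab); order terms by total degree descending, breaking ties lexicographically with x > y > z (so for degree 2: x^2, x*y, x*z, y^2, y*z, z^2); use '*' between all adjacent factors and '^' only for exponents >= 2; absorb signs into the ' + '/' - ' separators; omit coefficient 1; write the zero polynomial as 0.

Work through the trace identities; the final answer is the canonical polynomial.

x*y^3*z - x^2*y^2 - y^4 - y^2*z^2 + 4*y^2 + z^2 - 2

tr(b a^-1) = tr(b)*tr(a) - tr(b a)  (eliminate a^-1) = x*y - z
tr(a^-1 b a^-1) = tr(b a^-1)*tr(a) - tr(b)  (eliminate a^-1) = x^2*y - x*z - y
tr(b^2) = tr(b)*tr(b) - tr(1)  (reduce the b square) = y^2 - 2
tr(b^2 a) = tr(b)*tr(a b) - tr(a)  (reduce the b square) = y*z - x
tr(b a^-1 b) = tr(b^2)*tr(a) - tr(b^2 a)  (eliminate a^-1) = x*y^2 - y*z - x
tr(b a b a) = tr(a b)*tr(a b) - tr(1)  (split on a) = z^2 - 2
tr(b a^-1 b a) = tr(b a b)*tr(a) - tr(b a b a)  (eliminate a^-1) = x*y*z - x^2 - z^2 + 2
tr(a^-1 b a^-1 b) = tr(b a^-1 b)*tr(a) - tr(b a^-1 b a)  (eliminate a^-1) = x^2*y^2 - 2*x*y*z + z^2 - 2
tr(b^-1 a^-1 b a^-1) = tr(a^-1 b a^-1)*tr(b) - tr(a^-1 b a^-1 b)  (eliminate b^-1) = x*y*z - y^2 - z^2 + 2
tr(a^-1 b a^-1 b^-2) = tr(b^-1 a^-1 b a^-1)*tr(b) - tr(b^-1 a^-1 b a^-1 b)  (eliminate b^-1) = x*y^2*z - x^2*y - y^3 - y*z^2 + x*z + 3*y
tr(a^-1 b a^-1 b^-3) = tr(a^-1 b a^-1 b^-2)*tr(b) - tr(a^-1 b a^-1 b^-1)  (eliminate b^-1) = x*y^3*z - x^2*y^2 - y^4 - y^2*z^2 + 4*y^2 + z^2 - 2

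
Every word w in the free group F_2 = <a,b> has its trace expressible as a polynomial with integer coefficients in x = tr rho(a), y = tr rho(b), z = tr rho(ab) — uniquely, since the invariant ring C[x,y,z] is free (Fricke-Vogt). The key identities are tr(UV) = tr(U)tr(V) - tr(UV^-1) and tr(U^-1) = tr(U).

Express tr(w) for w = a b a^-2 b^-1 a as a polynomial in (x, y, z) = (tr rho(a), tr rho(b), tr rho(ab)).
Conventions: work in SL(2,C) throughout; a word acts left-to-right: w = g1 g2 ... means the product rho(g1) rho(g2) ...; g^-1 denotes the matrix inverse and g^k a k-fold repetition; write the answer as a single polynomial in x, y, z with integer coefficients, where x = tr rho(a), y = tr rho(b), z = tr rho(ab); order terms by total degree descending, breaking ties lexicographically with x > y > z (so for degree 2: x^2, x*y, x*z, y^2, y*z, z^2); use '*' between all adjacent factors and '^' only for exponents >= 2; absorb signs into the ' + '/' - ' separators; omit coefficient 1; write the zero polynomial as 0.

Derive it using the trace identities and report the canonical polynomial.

trace(b^2 a) = trace(b) * trace(a b) - trace(a)  (reduce the b square) = y*z - x
apply: trace(b^2) = trace(b) * trace(b) - trace(1)  (reduce the b square) = y^2 - 2
trace(b a^2 b) = trace(a) * trace(b^2 a) - trace(b^2)  (reduce the a square) = x*y*z - x^2 - y^2 + 2
apply: trace(b a b a) = trace(a b) * trace(a b) - trace(1)  (split on a) = z^2 - 2
trace(b a^2 b a) = trace(a) * trace(b a b a) - trace(b a b)  (reduce the a square) = x*z^2 - y*z - x
apply: trace(a^2 b a^-1 b) = trace(b a^2 b) * trace(a) - trace(b a^2 b a)  (eliminate a^-1) = x^2*y*z - x^3 - x*y^2 - x*z^2 + y*z + 3*x
use: trace(a^-1 b^-1 a^2 b) = trace(a^2 b a^-1) * trace(b) - trace(a^2 b a^-1 b)  (eliminate b^-1) = -x^2*y*z + x^3 + x*y^2 + x*z^2 - 3*x
trace(a^2) = trace(a) * trace(a) - trace(1)  (reduce the a square) = x^2 - 2
apply: trace(a b a^-2 b^-1 a) = trace(a^-1 b^-1 a^2 b) * trace(a) - trace(a^-1 b^-1 a^2 b a)  (eliminate a^-1) = -x^3*y*z + x^4 + x^2*y^2 + x^2*z^2 - 4*x^2 + 2

-x^3*y*z + x^4 + x^2*y^2 + x^2*z^2 - 4*x^2 + 2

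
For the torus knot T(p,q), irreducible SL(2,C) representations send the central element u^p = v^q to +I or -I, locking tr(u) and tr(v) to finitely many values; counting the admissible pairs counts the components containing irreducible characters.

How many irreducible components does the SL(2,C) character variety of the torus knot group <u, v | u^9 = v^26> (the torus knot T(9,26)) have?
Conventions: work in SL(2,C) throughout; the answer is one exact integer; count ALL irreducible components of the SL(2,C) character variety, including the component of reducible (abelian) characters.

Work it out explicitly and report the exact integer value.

101

Gamma = < u, v | u^9 = v^26 > (torus knot T(9,26)); the central element u^9 = v^26 acts as +I or -I in any irreducible SL(2,C) representation.
So on each irreducible component the traces are pinned: tr(u) = 2*cos(pi*alpha/9) with 1 <= alpha <= 8, tr(v) = 2*cos(pi*beta/26) with 1 <= beta <= 25.
The two central values (-1)^alpha I and (-1)^beta I must be the same matrix, so alpha and beta share a parity.
Enumerate parity-matched pairs: 4*13 odd-odd plus 4*12 even-even gives 100.
components with irreducible characters: 100; plus the single component of reducible (abelian) characters: total 101.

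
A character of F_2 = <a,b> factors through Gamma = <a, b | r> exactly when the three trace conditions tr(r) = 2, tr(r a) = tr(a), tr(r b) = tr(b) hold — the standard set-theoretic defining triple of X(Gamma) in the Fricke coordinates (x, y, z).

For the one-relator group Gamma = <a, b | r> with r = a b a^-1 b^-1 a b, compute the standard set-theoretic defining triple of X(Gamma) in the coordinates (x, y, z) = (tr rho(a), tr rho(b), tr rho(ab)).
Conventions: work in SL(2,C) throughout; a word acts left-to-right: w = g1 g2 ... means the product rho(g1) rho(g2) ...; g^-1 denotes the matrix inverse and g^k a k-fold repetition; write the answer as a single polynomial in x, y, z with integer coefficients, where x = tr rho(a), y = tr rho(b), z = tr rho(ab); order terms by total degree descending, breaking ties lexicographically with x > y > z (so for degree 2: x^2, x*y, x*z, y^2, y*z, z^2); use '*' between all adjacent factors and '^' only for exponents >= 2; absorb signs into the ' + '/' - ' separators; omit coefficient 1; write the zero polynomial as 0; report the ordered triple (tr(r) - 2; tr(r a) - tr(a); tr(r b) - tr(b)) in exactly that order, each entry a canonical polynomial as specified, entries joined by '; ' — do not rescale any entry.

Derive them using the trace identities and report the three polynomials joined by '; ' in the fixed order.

-x*y*z^2 + x^2*z + y^2*z + z^3 - 3*z - 2; -x^2*y*z^2 + x^3*z + 2*x*y^2*z + x*z^3 - x^2*y - y^3 - y*z^2 - 3*x*z - x + 3*y; -x*y^2*z^2 + 2*x^2*y*z + y^3*z + y*z^3 - x^3 - x*y^2 - x*z^2 - 3*y*z + 3*x - y

apply: trace(b a b) = trace(b) trace(a b) - trace(a)  (reduce the b square) = y*z - x
use: trace(a b a b) = trace(b a) trace(b a) - trace(1)  (split on b) = z^2 - 2
apply: trace(a b a) = trace(a) trace(b a) - trace(b)  (reduce the a square) = x*z - y
trace(b a b a b) = trace(b) trace(a b a b) - trace(a b a)  (reduce the b square) = y*z^2 - x*z - y
apply: trace(b a b a b a) = trace(b a) trace(b a b a) - trace(b^-1 a^-1)  (split on b) = z^3 - 3*z
trace(a b a b a^-1 b) = trace(b a b a b) trace(a) - trace(b a b a b a)  (eliminate a^-1) = x*y*z^2 - x^2*z - z^3 - x*y + 3*z
apply: trace(a b a^-1 b^-1 a b) = trace(a b a b a^-1) trace(b) - trace(a b a b a^-1 b)  (eliminate b^-1) = -x*y*z^2 + x^2*z + y^2*z + z^3 - 3*z
trace(a b a^2) = trace(a) trace(b a^2) - trace(b a) = x^2*z - x*y - z
trace(b a^2 b a) = trace(a) trace(b a b a) - trace(b a b) = x*z^2 - y*z - x
use: trace(b^2) = trace(b) trace(b) - trace(1) = y^2 - 2
trace(b a^2 b) = trace(a) trace(b^2 a) - trace(b^2) = x*y*z - x^2 - y^2 + 2
trace(a b a^2 b a) = trace(a) trace(b a^2 b a) - trace(b a^2 b) = x^2*z^2 - 2*x*y*z + y^2 - 2
trace(a b a^2 b a b) = trace(a) trace(b a b a b a) - trace(b a b a b) = x*z^3 - y*z^2 - 2*x*z + y
trace(b^-1 a b a^2 b a) = trace(a b a^2 b a) trace(b) - trace(a b a^2 b a b) = x^2*y*z^2 - 2*x*y^2*z - x*z^3 + y^3 + y*z^2 + 2*x*z - 3*y
use: trace(a b a^-1 b^-1 a b a) = trace(b^-1 a b a^2 b) trace(a) - trace(b^-1 a b a^2 b a) = -x^2*y*z^2 + x^3*z + 2*x*y^2*z + x*z^3 - x^2*y - y^3 - y*z^2 - 3*x*z + 3*y
apply: trace(b^2 a b) = trace(b) trace(a b^2) - trace(a b) = y^2*z - x*y - z
trace(b a b^2 a b) = trace(b) trace(a b^2 a b) - trace(a b^2 a) = y^2*z^2 - 2*x*y*z + x^2 - 2
apply: trace(b a b^2 a b a) = trace(b) trace(a b a b a b) - trace(a b a b a) = y*z^3 - x*z^2 - 2*y*z + x
use: trace(a b^2 a b a^-1 b) = trace(b a b^2 a b) trace(a) - trace(b a b^2 a b a) = x*y^2*z^2 - 2*x^2*y*z - y*z^3 + x^3 + x*z^2 + 2*y*z - 3*x
trace(a b a^-1 b^-1 a b^2) = trace(a b^2 a b a^-1) trace(b) - trace(a b^2 a b a^-1 b) = -x*y^2*z^2 + 2*x^2*y*z + y^3*z + y*z^3 - x^3 - x*y^2 - x*z^2 - 3*y*z + 3*x
assemble the triple (trace(r) - 2; trace(r a) - x; trace(r b) - y)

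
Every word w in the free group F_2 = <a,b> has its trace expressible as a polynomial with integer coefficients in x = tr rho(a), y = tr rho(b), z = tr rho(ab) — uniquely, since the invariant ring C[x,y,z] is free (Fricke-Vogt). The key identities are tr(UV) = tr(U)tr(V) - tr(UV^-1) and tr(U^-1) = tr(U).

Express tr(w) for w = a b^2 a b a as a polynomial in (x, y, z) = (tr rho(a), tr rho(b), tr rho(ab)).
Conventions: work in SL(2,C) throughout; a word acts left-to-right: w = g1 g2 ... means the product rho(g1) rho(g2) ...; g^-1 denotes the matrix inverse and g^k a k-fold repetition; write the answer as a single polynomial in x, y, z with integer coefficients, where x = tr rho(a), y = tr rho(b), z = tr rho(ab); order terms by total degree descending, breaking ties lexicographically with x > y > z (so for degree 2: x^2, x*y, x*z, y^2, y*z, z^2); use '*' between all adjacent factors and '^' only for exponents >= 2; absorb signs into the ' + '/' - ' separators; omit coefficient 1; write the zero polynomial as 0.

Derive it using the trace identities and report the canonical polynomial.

and trace(a b a b) = trace(b a) * trace(b a) - trace(1)   [split at a repeated b] = z^2 - 2
next, trace(a b a) = trace(a) * trace(b a) - trace(b)   [square of a] = x*z - y
next, trace(b^2 a b a) = trace(b) * trace(a b a b) - trace(a b a)   [square of b] = y*z^2 - x*z - y
next, trace(b a b) = trace(b) * trace(a b) - trace(a)   [square of b] = y*z - x
trace(b^2 a b) = trace(b) * trace(b a b) - trace(b a)   [square of b] = y^2*z - x*y - z
trace(a b^2 a b a) = trace(a) * trace(b^2 a b a) - trace(b^2 a b)   [square of a] = x*y*z^2 - x^2*z - y^2*z + z

x*y*z^2 - x^2*z - y^2*z + z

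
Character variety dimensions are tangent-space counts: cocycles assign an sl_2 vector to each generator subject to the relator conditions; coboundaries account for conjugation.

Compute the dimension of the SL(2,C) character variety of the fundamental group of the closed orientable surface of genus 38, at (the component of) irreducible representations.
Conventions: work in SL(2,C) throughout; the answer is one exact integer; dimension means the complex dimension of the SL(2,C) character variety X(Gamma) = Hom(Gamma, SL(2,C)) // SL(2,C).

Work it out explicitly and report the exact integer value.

pi_1 of the closed genus-38 surface has 76 generators bound by the single product-of-commutators relator.
A cocycle assigns one sl_2 vector per generator subject to the relator condition d_2(z) = 0: dim of the unconstrained space is 3*2g = 228.
d_2 is surjective at irreducible rho (its cokernel H^2 is dual to H^0 = 0), so dim Z^1 = 228 - 3 = 225.
dim B^1 = 3 (coboundaries, injective at irreducible rho).
dim X = dim H^1 = 225 - 3 = 222.

222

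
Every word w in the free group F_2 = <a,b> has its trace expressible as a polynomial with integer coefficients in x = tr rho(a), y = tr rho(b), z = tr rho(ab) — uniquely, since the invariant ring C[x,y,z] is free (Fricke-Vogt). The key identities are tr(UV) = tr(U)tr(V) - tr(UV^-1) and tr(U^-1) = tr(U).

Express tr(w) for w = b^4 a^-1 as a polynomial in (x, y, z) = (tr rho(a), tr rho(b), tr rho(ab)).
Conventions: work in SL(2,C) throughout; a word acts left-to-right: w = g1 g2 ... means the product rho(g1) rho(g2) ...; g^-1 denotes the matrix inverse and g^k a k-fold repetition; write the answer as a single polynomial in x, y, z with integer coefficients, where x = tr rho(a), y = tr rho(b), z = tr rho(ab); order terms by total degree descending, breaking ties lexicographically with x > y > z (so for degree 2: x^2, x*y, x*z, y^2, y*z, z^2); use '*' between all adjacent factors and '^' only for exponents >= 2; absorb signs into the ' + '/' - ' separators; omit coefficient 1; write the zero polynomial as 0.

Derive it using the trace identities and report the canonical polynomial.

apply: trace(b^2) = trace(b)*trace(b) - trace(1)  (reduce the b square) = y^2 - 2
use: trace(b^3) = trace(b)*trace(b^2) - trace(b)  (reduce the b square) = y^3 - 3*y
trace(b^4) = trace(b)*trace(b^3) - trace(b^2)  (reduce the b square) = y^4 - 4*y^2 + 2
trace(b a b) = trace(b)*trace(a b) - trace(a)  (reduce the b square) = y*z - x
use: trace(b^2 a b) = trace(b)*trace(b a b) - trace(b a)  (reduce the b square) = y^2*z - x*y - z
trace(b^4 a) = trace(b)*trace(b^2 a b) - trace(b^2 a)  (reduce the b square) = y^3*z - x*y^2 - 2*y*z + x
use: trace(b^4 a^-1) = trace(b^4)*trace(a) - trace(b^4 a)  (eliminate a^-1) = x*y^4 - y^3*z - 3*x*y^2 + 2*y*z + x

x*y^4 - y^3*z - 3*x*y^2 + 2*y*z + x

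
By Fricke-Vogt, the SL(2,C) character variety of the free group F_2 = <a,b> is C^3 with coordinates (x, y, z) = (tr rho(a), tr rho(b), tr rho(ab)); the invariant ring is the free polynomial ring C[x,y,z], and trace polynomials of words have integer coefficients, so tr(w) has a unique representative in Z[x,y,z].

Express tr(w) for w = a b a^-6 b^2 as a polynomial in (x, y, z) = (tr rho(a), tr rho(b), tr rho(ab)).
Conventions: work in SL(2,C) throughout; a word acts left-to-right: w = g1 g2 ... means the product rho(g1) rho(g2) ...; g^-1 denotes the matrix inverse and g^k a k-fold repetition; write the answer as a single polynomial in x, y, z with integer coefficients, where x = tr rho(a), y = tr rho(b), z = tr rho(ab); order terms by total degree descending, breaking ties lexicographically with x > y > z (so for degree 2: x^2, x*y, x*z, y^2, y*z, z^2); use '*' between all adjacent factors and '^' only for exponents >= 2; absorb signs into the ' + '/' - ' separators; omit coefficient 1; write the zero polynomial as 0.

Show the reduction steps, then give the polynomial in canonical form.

x^6*y^2*z - x^7*y - x^5*y*z^2 - 5*x^4*y^2*z + 6*x^5*y + 4*x^3*y*z^2 + x^4*z + 6*x^2*y^2*z - 10*x^3*y - 3*x*y*z^2 - 3*x^2*z - y^2*z + 4*x*y + z

trace(a b^2) = trace(b) * trace(a b) - trace(a) = y*z - x
trace(b^2 a b) = trace(b) * trace(a b^2) - trace(a b) = y^2*z - x*y - z
trace(a b a b) = trace(b a) * trace(b a) - trace(1)   [split at repeated b] = z^2 - 2
trace(a b a) = trace(a) * trace(b a) - trace(b) = x*z - y
trace(b^2 a b a) = trace(b) * trace(a b a b) - trace(a b a) = y*z^2 - x*z - y
trace(a^-1 b^2 a b) = trace(b^2 a b) * trace(a) - trace(b^2 a b a) = x*y^2*z - x^2*y - y*z^2 + y
trace(a^-2 b^2 a b) = trace(a^-1 b^2 a b) * trace(a) - trace(a^-1 b^2 a b a) = x^2*y^2*z - x^3*y - x*y*z^2 - y^2*z + 2*x*y + z
trace(a^-2 b^2 a b a^-1) = trace(a^-2 b^2 a b) * trace(a) - trace(a^-2 b^2 a b a) = x^3*y^2*z - x^4*y - x^2*y*z^2 - 2*x*y^2*z + 3*x^2*y + y*z^2 + x*z - y
trace(a^-1 b^2 a b a^-3) = trace(a^-2 b^2 a b a^-1) * trace(a) - trace(a^-2 b^2 a b) = x^4*y^2*z - x^5*y - x^3*y*z^2 - 3*x^2*y^2*z + 4*x^3*y + 2*x*y*z^2 + x^2*z + y^2*z - 3*x*y - z
trace(a^-1 b^2 a b a^-4) = trace(a^-1 b^2 a b a^-3) * trace(a) - trace(a^-1 b^2 a b a^-2) = x^5*y^2*z - x^6*y - x^4*y*z^2 - 4*x^3*y^2*z + 5*x^4*y + 3*x^2*y*z^2 + x^3*z + 3*x*y^2*z - 6*x^2*y - y*z^2 - 2*x*z + y
trace(a b a^-6 b^2) = trace(a^-1 b^2 a b a^-4) * trace(a) - trace(a^-1 b^2 a b a^-3) = x^6*y^2*z - x^7*y - x^5*y*z^2 - 5*x^4*y^2*z + 6*x^5*y + 4*x^3*y*z^2 + x^4*z + 6*x^2*y^2*z - 10*x^3*y - 3*x*y*z^2 - 3*x^2*z - y^2*z + 4*x*y + z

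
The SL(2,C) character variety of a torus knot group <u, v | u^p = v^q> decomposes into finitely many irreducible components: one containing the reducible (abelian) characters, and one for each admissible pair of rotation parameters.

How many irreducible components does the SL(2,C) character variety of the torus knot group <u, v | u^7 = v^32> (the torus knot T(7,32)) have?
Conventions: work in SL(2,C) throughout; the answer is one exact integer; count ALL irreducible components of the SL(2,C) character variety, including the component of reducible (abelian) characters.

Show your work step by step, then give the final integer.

94

In the torus knot group T(7,32), u^7 = v^32 is central, so an irreducible representation sends it to +I or -I (Schur).
So on each irreducible component the traces are pinned: tr(u) = 2*cos(pi*alpha/7) with 1 <= alpha <= 6, tr(v) = 2*cos(pi*beta/32) with 1 <= beta <= 31.
u^7 = (-1)^alpha I and v^32 = (-1)^beta I must agree, so alpha and beta have equal parity.
count pairs: odd alpha (3 choices) x odd beta (16), plus even alpha (3) x even beta (15): 3*16 + 3*15 = 93.
That is 93 components of irreducible characters, and with the reducible (abelian) component the total is 94.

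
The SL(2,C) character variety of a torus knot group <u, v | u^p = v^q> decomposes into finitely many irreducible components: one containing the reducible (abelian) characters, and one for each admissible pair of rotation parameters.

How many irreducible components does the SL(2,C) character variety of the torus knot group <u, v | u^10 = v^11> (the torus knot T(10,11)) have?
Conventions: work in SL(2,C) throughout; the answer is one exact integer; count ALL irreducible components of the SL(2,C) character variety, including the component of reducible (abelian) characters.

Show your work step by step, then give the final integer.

For T(10,11): irreducibility forces the central element u^10 = v^11 to one of +I, -I.
So on each irreducible component the traces are pinned: tr(u) = 2*cos(pi*alpha/10) with 1 <= alpha <= 9, tr(v) = 2*cos(pi*beta/11) with 1 <= beta <= 10.
u^10 = (-1)^alpha I and v^11 = (-1)^beta I must agree, so alpha and beta have equal parity.
count pairs: odd alpha (5 choices) x odd beta (5), plus even alpha (4) x even beta (5): 5*5 + 4*5 = 45.
That is 45 components of irreducible characters, and with the reducible (abelian) component the total is 46.

46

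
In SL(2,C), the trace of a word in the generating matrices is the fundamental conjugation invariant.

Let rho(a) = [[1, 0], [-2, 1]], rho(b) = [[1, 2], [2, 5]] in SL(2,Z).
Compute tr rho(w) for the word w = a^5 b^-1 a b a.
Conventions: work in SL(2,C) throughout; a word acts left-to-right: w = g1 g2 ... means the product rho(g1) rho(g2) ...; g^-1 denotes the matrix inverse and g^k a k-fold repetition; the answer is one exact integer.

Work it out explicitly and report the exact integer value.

rho(a) = [[1, 0], [-2, 1]]
... * rho(a) = [[1, 0], [-2, 1]]  ->  [[1, 0], [-4, 1]]
... * rho(a) = [[1, 0], [-2, 1]]  ->  [[1, 0], [-6, 1]]
... * rho(a) = [[1, 0], [-2, 1]]  ->  [[1, 0], [-8, 1]]
... * rho(a) = [[1, 0], [-2, 1]]  ->  [[1, 0], [-10, 1]]
... * rho(b^-1) = [[5, -2], [-2, 1]]  ->  [[5, -2], [-52, 21]]
... * rho(a) = [[1, 0], [-2, 1]]  ->  [[9, -2], [-94, 21]]
... * rho(b) = [[1, 2], [2, 5]]  ->  [[5, 8], [-52, -83]]
... * rho(a) = [[1, 0], [-2, 1]]  ->  [[-11, 8], [114, -83]]
tr = -11 + -83 = -94

-94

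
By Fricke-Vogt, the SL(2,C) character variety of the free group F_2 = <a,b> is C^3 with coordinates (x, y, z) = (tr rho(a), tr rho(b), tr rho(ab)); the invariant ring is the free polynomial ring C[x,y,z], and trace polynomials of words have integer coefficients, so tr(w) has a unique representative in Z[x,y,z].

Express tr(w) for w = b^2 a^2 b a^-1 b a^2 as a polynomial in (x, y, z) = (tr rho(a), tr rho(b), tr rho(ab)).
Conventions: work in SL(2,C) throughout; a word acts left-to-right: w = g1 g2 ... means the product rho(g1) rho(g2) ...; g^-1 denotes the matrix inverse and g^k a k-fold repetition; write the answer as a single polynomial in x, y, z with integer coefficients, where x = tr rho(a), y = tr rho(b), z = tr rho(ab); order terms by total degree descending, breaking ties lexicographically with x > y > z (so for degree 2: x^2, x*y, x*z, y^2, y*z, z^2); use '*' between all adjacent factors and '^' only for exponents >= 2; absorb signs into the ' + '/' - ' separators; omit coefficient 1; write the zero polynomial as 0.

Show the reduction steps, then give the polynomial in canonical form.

tr(a b a b) = tr(b a)*tr(b a) - tr(1) = z^2 - 2
tr(a b a) = tr(a)*tr(b a) - tr(b) = x*z - y
tr(b a b^2 a) = tr(b)*tr(a b a b) - tr(a b a) = y*z^2 - x*z - y
tr(a b^2) = tr(b)*tr(a b) - tr(a) = y*z - x
tr(b a b^2) = tr(b)*tr(a b^2) - tr(a b) = y^2*z - x*y - z
tr(b^2 a^2 b a) = tr(a)*tr(b a b^2 a) - tr(b a b^2) = x*y*z^2 - x^2*z - y^2*z + z
tr(a^2) = tr(a)*tr(a) - tr(1) = x^2 - 2
tr(b a^2 b) = tr(b)*tr(a^2 b) - tr(a^2) = x*y*z - x^2 - y^2 + 2
tr(b^2 a^2 b) = tr(b)*tr(b a^2 b) - tr(b a^2) = x*y^2*z - x^2*y - y^3 - x*z + 3*y
tr(a^2 b^2 a^2 b) = tr(a)*tr(b^2 a^2 b a) - tr(b^2 a^2 b) = x^2*y*z^2 - x^3*z - 2*x*y^2*z + x^2*y + y^3 + 2*x*z - 3*y
tr(b^2 a^3) = tr(a)*tr(a b^2 a) - tr(a b^2) = x^2*y*z - x^3 - x*y^2 - y*z + 3*x
tr(a^2 b^2 a^2) = tr(a)*tr(b^2 a^3) - tr(b^2 a^2) = x^3*y*z - x^4 - x^2*y^2 - 2*x*y*z + 4*x^2 + y^2 - 2
tr(b a^2 b^2 a^2 b) = tr(b)*tr(a^2 b^2 a^2 b) - tr(a^2 b^2 a^2) = x^2*y^2*z^2 - 2*x^3*y*z - 2*x*y^3*z + x^4 + 2*x^2*y^2 + y^4 + 4*x*y*z - 4*x^2 - 4*y^2 + 2
tr(b a b a b a) = tr(a b)*tr(a b a b) - tr(a^-1 b^-1) = z^3 - 3*z
tr(a^2 b a b a b) = tr(a)*tr(b a b a b a) - tr(b a b a b) = x*z^3 - y*z^2 - 2*x*z + y
tr(a b a b a) = tr(a)*tr(b a b a) - tr(b a b) = x*z^2 - y*z - x
tr(a^2 b a b a) = tr(a)*tr(a b a b a) - tr(a b a b) = x^2*z^2 - x*y*z - x^2 - z^2 + 2
tr(b^2 a^2 b a b a) = tr(b)*tr(a^2 b a b a b) - tr(a^2 b a b a) = x*y*z^3 - x^2*z^2 - y^2*z^2 - x*y*z + x^2 + y^2 + z^2 - 2
tr(b^2 a^2 b a b) = tr(b)*tr(b a^2 b a b) - tr(b a^2 b a) = x*y^2*z^2 - x^2*y*z - y^3*z - x*z^2 + 2*y*z + x
tr(b a^2 b^2 a^2 b a) = tr(a)*tr(b^2 a^2 b a b a) - tr(b^2 a^2 b a b) = x^2*y*z^3 - x^3*z^2 - 2*x*y^2*z^2 + y^3*z + x^3 + x*y^2 + 2*x*z^2 - 2*y*z - 3*x
tr(b^2 a^2 b a^-1 b a^2) = tr(b a^2 b^2 a^2 b)*tr(a) - tr(b a^2 b^2 a^2 b a) = x^3*y^2*z^2 - 2*x^4*y*z - 2*x^2*y^3*z - x^2*y*z^3 + x^5 + 2*x^3*y^2 + x^3*z^2 + x*y^4 + 2*x*y^2*z^2 + 4*x^2*y*z - y^3*z - 5*x^3 - 5*x*y^2 - 2*x*z^2 + 2*y*z + 5*x

x^3*y^2*z^2 - 2*x^4*y*z - 2*x^2*y^3*z - x^2*y*z^3 + x^5 + 2*x^3*y^2 + x^3*z^2 + x*y^4 + 2*x*y^2*z^2 + 4*x^2*y*z - y^3*z - 5*x^3 - 5*x*y^2 - 2*x*z^2 + 2*y*z + 5*x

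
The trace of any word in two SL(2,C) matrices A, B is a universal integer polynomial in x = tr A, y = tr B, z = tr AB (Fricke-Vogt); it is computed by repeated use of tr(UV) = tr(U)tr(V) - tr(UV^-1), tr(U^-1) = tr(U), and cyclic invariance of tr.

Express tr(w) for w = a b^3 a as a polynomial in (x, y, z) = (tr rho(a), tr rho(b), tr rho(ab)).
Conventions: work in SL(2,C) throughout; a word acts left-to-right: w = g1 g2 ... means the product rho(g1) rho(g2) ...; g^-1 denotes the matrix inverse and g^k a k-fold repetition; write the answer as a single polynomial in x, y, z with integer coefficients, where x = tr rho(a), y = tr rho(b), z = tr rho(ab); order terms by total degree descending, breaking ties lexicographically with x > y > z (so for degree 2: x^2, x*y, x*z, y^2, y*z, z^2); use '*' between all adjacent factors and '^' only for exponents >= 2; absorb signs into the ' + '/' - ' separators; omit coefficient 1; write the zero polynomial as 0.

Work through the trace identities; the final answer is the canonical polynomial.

x*y^2*z - x^2*y - y^3 - x*z + 3*y

trace(b^2 a) = trace(b) trace(a b) - trace(a)   [square of b] = y*z - x
trace(b^2) = trace(b) trace(b) - trace(1)   [square of b] = y^2 - 2
trace(a^2 b^2) = trace(a) trace(b^2 a) - trace(b^2)   [square of a] = x*y*z - x^2 - y^2 + 2
trace(a^2 b) = trace(a) trace(b a) - trace(b)   [square of a] = x*z - y
trace(a b^3 a) = trace(b) trace(a^2 b^2) - trace(a^2 b)   [square of b] = x*y^2*z - x^2*y - y^3 - x*z + 3*y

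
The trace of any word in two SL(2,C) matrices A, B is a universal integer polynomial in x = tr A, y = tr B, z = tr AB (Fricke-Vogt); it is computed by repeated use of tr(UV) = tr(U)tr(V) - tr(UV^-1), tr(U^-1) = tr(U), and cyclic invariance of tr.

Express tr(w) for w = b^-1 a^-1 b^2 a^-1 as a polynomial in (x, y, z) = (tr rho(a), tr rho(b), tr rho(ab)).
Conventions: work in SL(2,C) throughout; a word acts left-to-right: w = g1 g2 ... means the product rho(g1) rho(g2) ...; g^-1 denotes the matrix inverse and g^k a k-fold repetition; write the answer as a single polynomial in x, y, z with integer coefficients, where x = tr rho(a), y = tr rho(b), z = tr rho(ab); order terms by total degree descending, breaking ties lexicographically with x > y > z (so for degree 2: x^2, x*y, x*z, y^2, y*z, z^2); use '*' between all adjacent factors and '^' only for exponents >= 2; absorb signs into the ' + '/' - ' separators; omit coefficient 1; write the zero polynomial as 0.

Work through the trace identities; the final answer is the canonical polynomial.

next, tr(a^-1 b) = tr(b)*tr(a) - tr(b a)   [inverse elimination on a] = x*y - z
tr(b^2) = tr(b)*tr(b) - tr(1)   [square of b] = y^2 - 2
tr(a b^2) = tr(b)*tr(a b) - tr(a)   [square of b] = y*z - x
tr(b^2 a b) = tr(b)*tr(a b^2) - tr(a b)   [square of b] = y^2*z - x*y - z
tr(a b a b) = tr(b a)*tr(b a) - tr(1)   [split at a repeated b] = z^2 - 2
and tr(a b a) = tr(a)*tr(b a) - tr(b)   [square of a] = x*z - y
tr(b^2 a b a) = tr(b)*tr(a b a b) - tr(a b a)   [square of b] = y*z^2 - x*z - y
next, tr(a^-1 b^2 a b) = tr(b^2 a b)*tr(a) - tr(b^2 a b a)   [inverse elimination on a] = x*y^2*z - x^2*y - y*z^2 + y
tr(b^-1 a^-1 b^2 a) = tr(a^-1 b^2 a)*tr(b) - tr(a^-1 b^2 a b)   [inverse elimination on b] = -x*y^2*z + x^2*y + y^3 + y*z^2 - 3*y
tr(b^-1 a^-1 b^2 a^-1) = tr(b^-1 a^-1 b^2)*tr(a) - tr(b^-1 a^-1 b^2 a)   [inverse elimination on a] = x*y^2*z - y^3 - y*z^2 - x*z + 3*y

x*y^2*z - y^3 - y*z^2 - x*z + 3*y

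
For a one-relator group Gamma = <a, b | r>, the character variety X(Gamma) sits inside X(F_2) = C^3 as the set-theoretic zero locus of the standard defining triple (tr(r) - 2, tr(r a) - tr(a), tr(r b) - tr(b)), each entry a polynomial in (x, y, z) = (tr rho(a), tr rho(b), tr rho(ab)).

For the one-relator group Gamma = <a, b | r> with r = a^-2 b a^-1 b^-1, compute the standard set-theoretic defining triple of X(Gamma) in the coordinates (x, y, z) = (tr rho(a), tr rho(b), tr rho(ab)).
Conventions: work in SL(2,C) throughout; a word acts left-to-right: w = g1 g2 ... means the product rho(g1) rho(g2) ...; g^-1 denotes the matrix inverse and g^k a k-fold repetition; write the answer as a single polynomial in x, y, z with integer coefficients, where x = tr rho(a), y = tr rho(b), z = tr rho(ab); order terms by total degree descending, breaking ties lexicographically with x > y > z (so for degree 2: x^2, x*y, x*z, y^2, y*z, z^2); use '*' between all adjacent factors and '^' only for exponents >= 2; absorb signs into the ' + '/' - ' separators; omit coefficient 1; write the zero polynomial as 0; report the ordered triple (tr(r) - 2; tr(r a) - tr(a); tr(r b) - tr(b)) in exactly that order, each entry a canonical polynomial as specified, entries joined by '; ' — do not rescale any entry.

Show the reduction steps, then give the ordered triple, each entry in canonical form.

trace(a^-1 b) = trace(b) trace(a) - trace(b a) = x*y - z
trace(a^-2 b) = trace(a^-1 b) trace(a) - trace(a^-1 b a) = x^2*y - x*z - y
next, trace(a^-2 b a^-1) = trace(a^-2 b) trace(a) - trace(a^-2 b a) = x^3*y - x^2*z - 2*x*y + z
trace(b^2) = trace(b) trace(b) - trace(1) = y^2 - 2
trace(b^2 a) = trace(b) trace(a b) - trace(a) = y*z - x
next, trace(a^-1 b^2) = trace(b^2) trace(a) - trace(b^2 a) = x*y^2 - y*z - x
trace(b a^-2 b) = trace(a^-1 b^2) trace(a) - trace(a^-1 b^2 a) = x^2*y^2 - x*y*z - x^2 - y^2 + 2
next, trace(b a b a) = trace(b a) trace(b a) - trace(1) = z^2 - 2
trace(b a b a^-1) = trace(b a b) trace(a) - trace(b a b a) = x*y*z - x^2 - z^2 + 2
and trace(b a^-2 b a) = trace(b a b a^-1) trace(a) - trace(b a b) = x^2*y*z - x^3 - x*z^2 - y*z + 3*x
next, trace(a^-2 b a^-1 b) = trace(b a^-2 b) trace(a) - trace(b a^-2 b a) = x^3*y^2 - 2*x^2*y*z - x*y^2 + x*z^2 + y*z - x
trace(a^-2 b a^-1 b^-1) = trace(a^-2 b a^-1) trace(b) - trace(a^-2 b a^-1 b) = x^2*y*z - x*y^2 - x*z^2 + x
trace(a^-1 b a^-1 b) = trace(b a^-1 b) trace(a) - trace(b a^-1 b a) = x^2*y^2 - 2*x*y*z + z^2 - 2
and trace(a^-1 b a^-1 b^-1) = trace(a^-1 b a^-1) trace(b) - trace(a^-1 b a^-1 b) = x*y*z - y^2 - z^2 + 2
assemble the triple (trace(r) - 2; trace(r a) - x; trace(r b) - y)

x^2*y*z - x*y^2 - x*z^2 + x - 2; x*y*z - y^2 - z^2 - x + 2; x^3*y - x^2*z - 2*x*y - y + z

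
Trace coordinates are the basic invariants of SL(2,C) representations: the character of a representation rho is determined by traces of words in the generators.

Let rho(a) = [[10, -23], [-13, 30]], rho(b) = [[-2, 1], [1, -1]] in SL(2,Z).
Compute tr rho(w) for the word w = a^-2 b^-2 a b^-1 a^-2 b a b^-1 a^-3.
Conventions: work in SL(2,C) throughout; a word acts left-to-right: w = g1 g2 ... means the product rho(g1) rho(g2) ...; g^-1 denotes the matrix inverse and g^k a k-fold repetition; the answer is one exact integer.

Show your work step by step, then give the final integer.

rho(a^-1) = [[30, 23], [13, 10]]
... * rho(a^-1) = [[30, 23], [13, 10]]  ->  [[1199, 920], [520, 399]]
... * rho(b^-1) = [[-1, -1], [-1, -2]]  ->  [[-2119, -3039], [-919, -1318]]
... * rho(b^-1) = [[-1, -1], [-1, -2]]  ->  [[5158, 8197], [2237, 3555]]
... * rho(a) = [[10, -23], [-13, 30]]  ->  [[-54981, 127276], [-23845, 55199]]
... * rho(b^-1) = [[-1, -1], [-1, -2]]  ->  [[-72295, -199571], [-31354, -86553]]
... * rho(a^-1) = [[30, 23], [13, 10]]  ->  [[-4763273, -3658495], [-2065809, -1586672]]
... * rho(a^-1) = [[30, 23], [13, 10]]  ->  [[-190458625, -146140229], [-82601006, -63380327]]
... * rho(b) = [[-2, 1], [1, -1]]  ->  [[234777021, -44318396], [101821685, -19220679]]
... * rho(a) = [[10, -23], [-13, 30]]  ->  [[2923909358, -6729423363], [1268085677, -2918519125]]
... * rho(b^-1) = [[-1, -1], [-1, -2]]  ->  [[3805514005, 10534937368], [1650433448, 4568952573]]
... * rho(a^-1) = [[30, 23], [13, 10]]  ->  [[251119605934, 192876195795], [108909386889, 83649495034]]
... * rho(a^-1) = [[30, 23], [13, 10]]  ->  [[10040978723355, 7704512894432], [4354725042112, 3341410848787]]
... * rho(a^-1) = [[30, 23], [13, 10]]  ->  [[401388029328266, 307987639581485], [174080092297591, 133572784456446]]
tr = 401388029328266 + 133572784456446 = 534960813784712

534960813784712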